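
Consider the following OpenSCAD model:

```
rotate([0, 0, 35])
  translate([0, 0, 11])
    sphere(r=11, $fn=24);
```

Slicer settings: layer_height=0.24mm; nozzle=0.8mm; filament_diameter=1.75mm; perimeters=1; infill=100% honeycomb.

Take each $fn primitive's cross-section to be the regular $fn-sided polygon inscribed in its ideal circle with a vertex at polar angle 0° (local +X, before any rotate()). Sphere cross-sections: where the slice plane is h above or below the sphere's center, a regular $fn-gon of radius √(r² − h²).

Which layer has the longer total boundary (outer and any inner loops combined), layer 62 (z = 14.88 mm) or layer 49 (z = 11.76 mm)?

Layer 62 (z = 14.88): the r=11 sphere contributes a regular 24-gon of circumradius √(11²−3.88²) = 10.293 (perimeter = 2·24·10.293·sin(180°/24) = 64.49 mm); (whole slice rotated 35° about Z — lengths, areas and connectivity unchanged). So its perimeter = 64.49 mm. Layer 49 (z = 11.76): the r=11 sphere slices to a regular 24-gon of circumradius 10.974 (√(r²−h²) with h=0.76 from center) (perimeter = 2·24·10.974·sin(180°/24) = 68.75 mm); (whole slice rotated 35° about Z — lengths, areas and connectivity unchanged). So its perimeter = 68.75 mm. Layer 49 is larger (68.75 vs 64.49 mm).

layer 49 (z = 11.76 mm)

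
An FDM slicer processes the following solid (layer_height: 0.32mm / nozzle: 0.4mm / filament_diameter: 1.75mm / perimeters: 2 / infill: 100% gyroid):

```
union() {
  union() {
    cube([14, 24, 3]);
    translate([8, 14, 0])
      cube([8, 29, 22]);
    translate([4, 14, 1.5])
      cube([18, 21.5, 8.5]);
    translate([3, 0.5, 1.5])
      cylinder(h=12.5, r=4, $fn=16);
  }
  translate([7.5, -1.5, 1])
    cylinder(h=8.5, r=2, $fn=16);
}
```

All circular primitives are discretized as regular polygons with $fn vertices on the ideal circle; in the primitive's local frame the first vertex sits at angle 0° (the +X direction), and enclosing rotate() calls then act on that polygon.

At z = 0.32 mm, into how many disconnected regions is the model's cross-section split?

At z = 0.32 mm: the cube is present — its section is the full 14×24 rectangle; the 8×29 cube at (8, 14) contributes its full rectangle; the cube at (4, 14) is absent (z outside [1.5, 10]); the cylinder at (3, 0.5) is absent (z outside [1.5, 14]); Combining (union): the regions partially overlap (shared area 60.00 mm²), so overlapping operands fuse into one piece — 1 connected region; the cylinder at (7.5, -1.5) is not intersected at this z (z outside [1, 9.5]); Merging all regions: only that combined region is present, so the union is just that shape — 1 connected region. The result has 1 disconnected region.

1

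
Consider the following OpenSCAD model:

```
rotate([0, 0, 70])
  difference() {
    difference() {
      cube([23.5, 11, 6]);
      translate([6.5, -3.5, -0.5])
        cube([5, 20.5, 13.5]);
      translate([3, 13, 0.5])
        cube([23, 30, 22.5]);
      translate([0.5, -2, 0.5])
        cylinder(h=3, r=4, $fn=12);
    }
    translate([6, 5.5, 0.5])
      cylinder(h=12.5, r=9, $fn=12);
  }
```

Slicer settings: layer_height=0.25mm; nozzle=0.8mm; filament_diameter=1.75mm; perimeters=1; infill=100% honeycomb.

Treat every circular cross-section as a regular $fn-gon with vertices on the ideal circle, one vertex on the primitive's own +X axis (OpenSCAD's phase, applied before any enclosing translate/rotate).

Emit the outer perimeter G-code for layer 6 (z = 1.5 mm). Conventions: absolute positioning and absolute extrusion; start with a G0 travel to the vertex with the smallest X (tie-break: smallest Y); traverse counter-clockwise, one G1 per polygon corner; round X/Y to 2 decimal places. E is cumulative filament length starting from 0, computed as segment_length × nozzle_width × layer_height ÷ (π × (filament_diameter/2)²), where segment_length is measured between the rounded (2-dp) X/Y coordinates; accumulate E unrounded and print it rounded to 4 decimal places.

G0 X-5.96 Y15.78 Z1.50
G1 X-4.68 Y16.38 E0.1175
G1 X-0.04 Y15.98 E0.5048
G1 X3.78 Y13.30 E0.8928
G1 X4.38 Y12.02 E1.0103
G1 X8.04 Y22.08 E1.9005
G1 X-2.30 Y25.84 E2.8153
G1 X-5.96 Y15.78 E3.7055

At z = 1.5 mm: the cube is present — its section is the full 23.5×11 rectangle; the cube at (6.5, -3.5) is present — its section is the full 5×20.5 rectangle; the 23×30 cube at (3, 13) contributes its full rectangle; the r=4 cylinder at (0.5, -2) contributes a regular 12-gon of circumradius 4; After the difference (first − rest): starting from the 23.5×11 cube, the 5×20.5 cube at (6.5, -3.5) partially overlaps it — only the 55.00 mm² overlap (of its 102.50 mm²) is removed, clipping the outline; the 23×30 cube at (3, 13) misses the remaining region (no effect); the r=4 cylinder at (0.5, -2) partially overlaps it — only the 5.50 mm² overlap (of its 48.00 mm²) is removed, clipping the outline — 2 connected regions; the r=9 cylinder at (6, 5.5) gives a regular 12-gon of circumradius 9 (constant along its height); Taking the first minus the rest: starting from that combined region, the r=9 cylinder at (6, 5.5) partially overlaps it — only the 95.66 mm² overlap (of its 243.00 mm²) is removed, clipping the outline — 1 connected region; (whole slice rotated 70° about Z — lengths, areas and connectivity unchanged). The outline is a single polygon with 7 vertices. Extrusion per mm of travel: 0.8 × 0.25 / (π × 0.875²) = 0.083150. Accumulating E over each segment gives final E = 3.7055.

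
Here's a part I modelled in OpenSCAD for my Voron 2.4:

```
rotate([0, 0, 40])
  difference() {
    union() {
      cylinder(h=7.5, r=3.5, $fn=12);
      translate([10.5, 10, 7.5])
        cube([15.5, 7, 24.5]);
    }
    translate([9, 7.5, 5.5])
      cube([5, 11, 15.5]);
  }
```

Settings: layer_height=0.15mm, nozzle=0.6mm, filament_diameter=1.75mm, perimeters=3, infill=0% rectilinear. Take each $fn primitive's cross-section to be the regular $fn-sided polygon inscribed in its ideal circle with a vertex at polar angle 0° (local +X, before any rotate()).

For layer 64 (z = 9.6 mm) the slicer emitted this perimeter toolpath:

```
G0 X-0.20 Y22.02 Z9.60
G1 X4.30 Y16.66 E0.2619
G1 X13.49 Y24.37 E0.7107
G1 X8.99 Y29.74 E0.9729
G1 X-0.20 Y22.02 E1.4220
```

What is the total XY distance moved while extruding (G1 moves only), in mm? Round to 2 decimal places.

38.00 mm

Sum the Euclidean lengths of each G1 segment: total = 38.00 mm.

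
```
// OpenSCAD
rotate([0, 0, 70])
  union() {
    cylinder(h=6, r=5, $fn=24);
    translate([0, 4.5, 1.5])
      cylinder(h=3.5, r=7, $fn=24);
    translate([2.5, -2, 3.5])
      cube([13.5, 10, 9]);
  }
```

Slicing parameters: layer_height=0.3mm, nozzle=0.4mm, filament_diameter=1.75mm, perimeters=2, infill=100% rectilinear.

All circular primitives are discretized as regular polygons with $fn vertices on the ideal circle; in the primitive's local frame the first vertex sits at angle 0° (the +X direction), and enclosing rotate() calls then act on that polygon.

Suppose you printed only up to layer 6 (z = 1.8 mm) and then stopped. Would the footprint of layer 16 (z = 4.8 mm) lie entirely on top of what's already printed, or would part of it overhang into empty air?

part overhangs

Compare the two slices. At z = 1.8: the r=5 cylinder gives a regular 24-gon of circumradius 5 (constant along its height) (area = (24/2)·5.000²·sin(360°/24) = 77.65 mm²); the r=7 cylinder at (0, 4.5) gives a regular 24-gon of circumradius 7 (constant along its height) (area = (24/2)·7.000²·sin(360°/24) = 152.19 mm²); the cube at (2.5, -2) is not intersected at this z (z outside [3.5, 12.5]); Taking the union: the regions partially overlap — summed areas 229.83 mm² minus the doubly-counted overlap 56.84 mm² gives 172.99 mm² — area = 172.99 mm²; (whole slice rotated 70° about Z — lengths, areas and connectivity unchanged). At z = 4.8: the r=5 cylinder contributes a regular 24-gon of circumradius 5 (area = (24/2)·5.000²·sin(360°/24) = 77.65 mm²); the cylinder at (0, 4.5): section is a regular 24-gon, circumradius r=7 (area = (24/2)·7.000²·sin(360°/24) = 152.19 mm²); the cube at (2.5, -2) is present — its section is the full 13.5×10 rectangle (area 135.00 mm²); Taking the union: the regions partially overlap — summed areas 364.83 mm² minus the doubly-counted overlap 93.84 mm² gives 271.00 mm² — area = 271.00 mm²; (whole slice rotated 70° about Z — lengths, areas and connectivity unchanged). Checking containment: at z = 4.8 the cross-section extends beyond the z = 1.8 cross-section by about 98.00 mm².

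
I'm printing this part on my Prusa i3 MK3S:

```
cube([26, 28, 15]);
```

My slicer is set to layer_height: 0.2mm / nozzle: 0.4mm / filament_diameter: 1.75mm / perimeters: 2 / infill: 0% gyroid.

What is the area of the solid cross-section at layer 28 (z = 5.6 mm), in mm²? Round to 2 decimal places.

728.00 mm²

At z = 5.6 mm: the 26×28 cube contributes its full rectangle (area 728.00 mm²). Overall, the cross-section is a single solid region. Net area = 728.00 mm².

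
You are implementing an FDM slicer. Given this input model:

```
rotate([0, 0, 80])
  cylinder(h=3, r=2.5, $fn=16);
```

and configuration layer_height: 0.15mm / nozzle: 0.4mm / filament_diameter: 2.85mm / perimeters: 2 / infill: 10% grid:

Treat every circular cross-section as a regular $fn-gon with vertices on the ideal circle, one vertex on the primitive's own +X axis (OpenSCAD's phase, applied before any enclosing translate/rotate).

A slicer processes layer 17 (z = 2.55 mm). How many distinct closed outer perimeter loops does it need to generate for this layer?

At z = 2.55 mm: the r=2.5 cylinder contributes a regular 16-gon of circumradius 2.5; (rotated 80° about Z; rotation is an isometry so areas/perimeters/island counts are preserved). The result has 1 disconnected region.

1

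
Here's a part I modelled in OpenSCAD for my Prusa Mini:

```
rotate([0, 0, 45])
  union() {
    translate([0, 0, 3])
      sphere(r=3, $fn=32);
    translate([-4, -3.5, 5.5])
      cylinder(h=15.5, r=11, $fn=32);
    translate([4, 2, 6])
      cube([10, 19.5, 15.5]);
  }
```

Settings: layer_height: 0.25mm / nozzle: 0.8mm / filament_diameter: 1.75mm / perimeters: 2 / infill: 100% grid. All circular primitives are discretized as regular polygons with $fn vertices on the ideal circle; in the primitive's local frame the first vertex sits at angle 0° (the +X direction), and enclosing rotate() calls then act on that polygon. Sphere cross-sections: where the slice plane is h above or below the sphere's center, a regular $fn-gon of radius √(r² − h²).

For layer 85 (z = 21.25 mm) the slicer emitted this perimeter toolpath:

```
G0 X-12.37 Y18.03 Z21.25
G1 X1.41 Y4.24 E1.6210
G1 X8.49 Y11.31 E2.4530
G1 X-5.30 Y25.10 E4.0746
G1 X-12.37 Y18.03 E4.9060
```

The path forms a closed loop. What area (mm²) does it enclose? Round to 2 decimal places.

195.02 mm²

Apply the shoelace formula to the sequence of (X, Y) vertices; enclosed area = 195.02 mm².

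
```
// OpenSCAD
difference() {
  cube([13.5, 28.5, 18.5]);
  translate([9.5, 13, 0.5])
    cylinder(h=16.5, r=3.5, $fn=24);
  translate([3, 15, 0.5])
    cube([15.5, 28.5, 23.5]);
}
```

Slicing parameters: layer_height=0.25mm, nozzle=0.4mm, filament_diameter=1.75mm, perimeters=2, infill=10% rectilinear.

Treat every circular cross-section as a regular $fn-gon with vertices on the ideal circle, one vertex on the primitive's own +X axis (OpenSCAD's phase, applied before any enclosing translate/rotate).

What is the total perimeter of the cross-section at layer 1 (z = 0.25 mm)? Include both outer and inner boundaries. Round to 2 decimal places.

At z = 0.25 mm: the cube is present — its section is the full 13.5×28.5 rectangle (perimeter 84.00 mm); the cylinder at (9.5, 13) does not reach this height (z outside [0.5, 17]); the cube at (3, 15) is not intersected at this z (z outside [0.5, 24]); Taking the first minus the rest: none of the subtracted shapes is present at this height, so the 13.5×28.5 cube is unchanged — boundary = 84.00 mm. Overall, the cross-section is a single solid region. Total boundary length (outer) = 84.00 mm.

84.00 mm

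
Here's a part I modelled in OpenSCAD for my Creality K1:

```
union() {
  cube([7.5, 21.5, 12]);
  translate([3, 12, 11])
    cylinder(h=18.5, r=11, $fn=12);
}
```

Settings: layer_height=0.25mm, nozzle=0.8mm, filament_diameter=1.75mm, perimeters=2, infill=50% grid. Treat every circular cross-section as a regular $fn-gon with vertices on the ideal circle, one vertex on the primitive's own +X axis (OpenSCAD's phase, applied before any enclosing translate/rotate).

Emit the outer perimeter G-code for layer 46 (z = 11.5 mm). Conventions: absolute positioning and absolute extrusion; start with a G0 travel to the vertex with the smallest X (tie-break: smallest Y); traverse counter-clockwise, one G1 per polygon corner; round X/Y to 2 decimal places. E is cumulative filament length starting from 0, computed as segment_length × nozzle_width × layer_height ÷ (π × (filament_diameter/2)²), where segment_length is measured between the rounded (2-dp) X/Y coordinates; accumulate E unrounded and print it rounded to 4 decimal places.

At z = 11.5 mm: the 7.5×21.5 cube contributes its full rectangle; the r=11 cylinder at (3, 12) contributes a regular 12-gon of circumradius 11; Taking the union: the regions partially overlap (shared area 149.83 mm²), so overlapping operands fuse into one piece — 1 connected region. The outline is a single polygon with 15 vertices. Extrusion per mm of travel: 0.8 × 0.25 / (π × 0.875²) = 0.083150. Accumulating E over each segment gives final E = 5.9941.

G0 X-8.00 Y12.00 Z11.50
G1 X-6.53 Y6.50 E0.4734
G1 X-2.50 Y2.47 E0.9473
G1 X0.00 Y1.80 E1.1625
G1 X0.00 Y0.00 E1.3122
G1 X7.50 Y0.00 E1.9358
G1 X7.50 Y2.21 E2.1195
G1 X8.50 Y2.47 E2.2055
G1 X12.53 Y6.50 E2.6794
G1 X14.00 Y12.00 E3.1527
G1 X12.53 Y17.50 E3.6261
G1 X8.50 Y21.53 E4.1000
G1 X3.00 Y23.00 E4.5734
G1 X-2.50 Y21.53 E5.0468
G1 X-6.53 Y17.50 E5.5207
G1 X-8.00 Y12.00 E5.9941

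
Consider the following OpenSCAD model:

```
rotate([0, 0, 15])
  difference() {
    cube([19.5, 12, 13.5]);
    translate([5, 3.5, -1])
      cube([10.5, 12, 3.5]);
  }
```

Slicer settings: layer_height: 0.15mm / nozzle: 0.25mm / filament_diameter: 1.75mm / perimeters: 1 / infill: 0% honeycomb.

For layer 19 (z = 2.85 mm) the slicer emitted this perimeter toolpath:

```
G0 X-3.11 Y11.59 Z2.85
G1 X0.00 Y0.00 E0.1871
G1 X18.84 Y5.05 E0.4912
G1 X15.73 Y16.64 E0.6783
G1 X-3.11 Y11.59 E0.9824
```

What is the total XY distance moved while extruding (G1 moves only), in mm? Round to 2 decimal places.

Sum the Euclidean lengths of each G1 segment: total = 63.01 mm.

63.01 mm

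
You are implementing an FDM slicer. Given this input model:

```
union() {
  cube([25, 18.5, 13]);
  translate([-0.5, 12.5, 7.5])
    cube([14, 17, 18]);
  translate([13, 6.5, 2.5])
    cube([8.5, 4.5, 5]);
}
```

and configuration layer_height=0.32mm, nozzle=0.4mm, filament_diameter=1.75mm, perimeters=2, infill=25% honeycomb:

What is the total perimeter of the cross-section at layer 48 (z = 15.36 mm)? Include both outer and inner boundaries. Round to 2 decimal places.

62.00 mm

At z = 15.36 mm: the cube does not reach this height (z outside [0, 13]); the 14×17 cube at (-0.5, 12.5) contributes its full rectangle (perimeter 62.00 mm); the cube at (13, 6.5) does not reach this height (z outside [2.5, 7.5]); Taking the union: only the 14×17 cube at (-0.5, 12.5) is present, so the union is just that shape — boundary = 62.00 mm. Overall, the cross-section is a single solid region. Total boundary length (outer) = 62.00 mm.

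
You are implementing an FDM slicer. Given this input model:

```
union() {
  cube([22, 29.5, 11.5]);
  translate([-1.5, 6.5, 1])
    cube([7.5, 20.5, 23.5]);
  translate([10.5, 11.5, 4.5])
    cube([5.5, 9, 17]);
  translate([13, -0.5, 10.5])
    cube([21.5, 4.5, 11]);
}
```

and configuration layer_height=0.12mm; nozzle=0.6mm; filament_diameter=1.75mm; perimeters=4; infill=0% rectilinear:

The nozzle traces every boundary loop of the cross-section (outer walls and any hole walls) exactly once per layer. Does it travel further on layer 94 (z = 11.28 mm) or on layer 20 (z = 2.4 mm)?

Layer 94 (z = 11.28): the cube is present — its section is the full 22×29.5 rectangle (perimeter 103.00 mm); the cube at (-1.5, 6.5) (footprint 7.5×20.5) is included at this height (perimeter 56.00 mm); the cube at (10.5, 11.5) is present — its section is the full 5.5×9 rectangle (perimeter 29.00 mm); the cube at (13, -0.5) (footprint 21.5×4.5) is included at this height (perimeter 52.00 mm); Combining (union): the regions partially overlap (shared area 208.50 mm²), so the edge portions inside another operand are dropped and the merged outline is re-measured after clipping — boundary = 132.00 mm. So its perimeter = 132.00 mm. Layer 20 (z = 2.4): the cube (footprint 22×29.5) is included at this height (perimeter 103.00 mm); the cube at (-1.5, 6.5) (footprint 7.5×20.5) is included at this height (perimeter 56.00 mm); the cube at (10.5, 11.5) is not intersected at this z (z outside [4.5, 21.5]); the cube at (13, -0.5) is absent (z outside [10.5, 21.5]); Combining (union): the regions partially overlap (shared area 123.00 mm²), so the edge portions inside another operand are dropped and the merged outline is re-measured after clipping — boundary = 106.00 mm. So its perimeter = 106.00 mm. Layer 94 is larger (132.00 vs 106.00 mm).

layer 94 (z = 11.28 mm)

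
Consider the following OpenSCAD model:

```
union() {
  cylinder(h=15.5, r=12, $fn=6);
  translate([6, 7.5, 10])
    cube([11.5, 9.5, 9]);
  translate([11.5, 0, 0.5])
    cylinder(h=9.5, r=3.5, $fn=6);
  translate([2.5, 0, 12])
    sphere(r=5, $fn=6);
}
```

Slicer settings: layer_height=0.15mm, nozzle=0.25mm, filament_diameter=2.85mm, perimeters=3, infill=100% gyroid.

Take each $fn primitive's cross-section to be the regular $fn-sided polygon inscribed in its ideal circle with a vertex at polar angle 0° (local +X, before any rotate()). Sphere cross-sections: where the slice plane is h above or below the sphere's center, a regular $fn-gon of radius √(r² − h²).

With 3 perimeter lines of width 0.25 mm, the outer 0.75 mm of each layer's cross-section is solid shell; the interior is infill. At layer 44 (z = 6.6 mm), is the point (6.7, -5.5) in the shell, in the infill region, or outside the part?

At z = 6.6 mm: the r=12 cylinder gives a regular 6-gon of circumradius 12 (constant along its height); the cube at (6, 7.5) is absent (z outside [10, 19]); the r=3.5 cylinder at (11.5, 0) contributes a regular 6-gon of circumradius 3.5; the sphere at (2.5, 0) is absent (|z−center|=5.400 > r=5); Merging all regions: the regions partially overlap (shared area 13.64 mm²), so overlapping operands fuse into one piece — 1 connected region. Overall, the cross-section is a single solid region. The nearest boundary edge runs (10.25, -3.03)→(6.00, -10.39); distance from the point to it = 1.84 mm. The point is inside the cross-section and 1.84 mm from the nearest boundary — more than the 0.75 mm shell width (3 × 0.25), so it's in the infill interior.

infill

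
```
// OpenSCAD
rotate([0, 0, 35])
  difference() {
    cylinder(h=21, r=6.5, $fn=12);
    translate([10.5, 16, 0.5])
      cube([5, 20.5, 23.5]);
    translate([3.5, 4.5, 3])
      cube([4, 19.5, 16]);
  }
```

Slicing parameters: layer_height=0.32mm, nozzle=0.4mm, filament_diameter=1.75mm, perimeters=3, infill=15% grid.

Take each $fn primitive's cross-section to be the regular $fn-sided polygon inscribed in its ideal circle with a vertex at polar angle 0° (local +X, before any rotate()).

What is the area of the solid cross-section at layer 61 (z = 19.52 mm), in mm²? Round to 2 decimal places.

126.75 mm²

At z = 19.52 mm: the r=6.5 cylinder gives a regular 12-gon of circumradius 6.5 (constant along its height) (area = (12/2)·6.500²·sin(360°/12) = 126.75 mm²); the cube at (10.5, 16) (footprint 5×20.5) is included at this height (area 102.50 mm²); the cube at (3.5, 4.5) is absent (z outside [3, 19]); Taking the first minus the rest: starting from the r=6.5 cylinder (126.75 mm²), the 5×20.5 cube at (10.5, 16) misses the remaining region (no effect) — area = 126.75 mm²; (rotated 35° about Z; rotation is an isometry so areas/perimeters/island counts are preserved). Overall, the cross-section is a single solid region. Net area = 126.75 mm².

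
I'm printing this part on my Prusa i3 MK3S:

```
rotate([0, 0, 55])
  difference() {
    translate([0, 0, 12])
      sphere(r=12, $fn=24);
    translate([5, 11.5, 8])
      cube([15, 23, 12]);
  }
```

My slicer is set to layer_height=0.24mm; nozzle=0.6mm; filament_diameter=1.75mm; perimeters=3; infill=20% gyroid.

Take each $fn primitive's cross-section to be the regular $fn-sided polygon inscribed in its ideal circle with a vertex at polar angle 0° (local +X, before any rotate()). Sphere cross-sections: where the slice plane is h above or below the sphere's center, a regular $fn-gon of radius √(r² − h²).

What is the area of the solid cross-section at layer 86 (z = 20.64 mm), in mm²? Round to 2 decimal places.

At z = 20.64 mm: the r=12 sphere slices to a regular 24-gon of circumradius 8.328 (√(r²−h²) with h=8.64 from center) (area = (24/2)·8.328²·sin(360°/24) = 215.39 mm²); the cube at (5, 11.5) is not intersected at this z (z outside [8, 20]); Taking the first minus the rest: none of the subtracted shapes is present at this height, so the r=12 sphere is unchanged — area = 215.39 mm²; (rotated 55° about Z; rotation is an isometry so areas/perimeters/island counts are preserved). Overall, the cross-section is a single solid region. Net area = 215.39 mm².

215.39 mm²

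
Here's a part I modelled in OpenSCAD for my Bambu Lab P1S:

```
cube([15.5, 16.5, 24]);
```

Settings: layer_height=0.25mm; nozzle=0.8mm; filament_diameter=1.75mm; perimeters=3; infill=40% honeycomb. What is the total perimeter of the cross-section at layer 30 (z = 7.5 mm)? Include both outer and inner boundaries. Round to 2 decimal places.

At z = 7.5 mm: the 15.5×16.5 cube contributes its full rectangle (perimeter 64.00 mm). Overall, the cross-section is a single solid region. Total boundary length (outer) = 64.00 mm.

64.00 mm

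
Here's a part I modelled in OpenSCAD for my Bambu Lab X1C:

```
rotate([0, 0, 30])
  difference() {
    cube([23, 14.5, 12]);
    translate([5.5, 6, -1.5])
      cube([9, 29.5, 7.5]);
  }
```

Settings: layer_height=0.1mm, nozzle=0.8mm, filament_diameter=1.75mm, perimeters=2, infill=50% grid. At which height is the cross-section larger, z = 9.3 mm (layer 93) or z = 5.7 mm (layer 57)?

layer 93 (z = 9.3 mm)

Layer 93 (z = 9.3): the cube (footprint 23×14.5) is included at this height (area 333.50 mm²); the cube at (5.5, 6) does not reach this height (z outside [-1.5, 6]); Subtracting the remaining from the first: none of the subtracted shapes is present at this height, so the 23×14.5 cube is unchanged — area = 333.50 mm²; (rotated 30° about Z; rotation is an isometry so areas/perimeters/island counts are preserved). So its area = 333.50 mm². Layer 57 (z = 5.7): the cube is present — its section is the full 23×14.5 rectangle (area 333.50 mm²); the cube at (5.5, 6) (footprint 9×29.5) is included at this height (area 265.50 mm²); After the difference (first − rest): starting from the 23×14.5 cube (333.50 mm²), the 9×29.5 cube at (5.5, 6) partially overlaps it — only the 76.50 mm² overlap (of its 265.50 mm²) is removed, clipping the outline — area = 257.00 mm²; (whole slice rotated 30° about Z — lengths, areas and connectivity unchanged). So its area = 257.00 mm². Layer 93 is larger (333.50 vs 257.00 mm²).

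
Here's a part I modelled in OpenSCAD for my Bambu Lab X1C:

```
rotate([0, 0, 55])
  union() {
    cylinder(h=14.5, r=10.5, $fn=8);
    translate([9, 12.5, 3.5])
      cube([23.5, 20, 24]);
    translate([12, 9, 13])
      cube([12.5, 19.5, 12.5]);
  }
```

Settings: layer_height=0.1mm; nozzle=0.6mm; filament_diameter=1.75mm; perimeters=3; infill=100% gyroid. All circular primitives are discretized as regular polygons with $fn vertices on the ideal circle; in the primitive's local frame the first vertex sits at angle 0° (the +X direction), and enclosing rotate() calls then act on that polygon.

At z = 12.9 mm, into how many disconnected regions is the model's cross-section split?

2

At z = 12.9 mm: the r=10.5 cylinder contributes a regular 8-gon of circumradius 10.5; the 23.5×20 cube at (9, 12.5) contributes its full rectangle; the cube at (12, 9) is not intersected at this z (z outside [13, 25.5]); Merging all regions: the 2 present regions are separate (no shared area or edge), so areas and boundary lengths simply add and each stays a separate island — 2 connected regions; (rotated 55° about Z; rotation is an isometry so areas/perimeters/island counts are preserved). The result has 2 disconnected regions.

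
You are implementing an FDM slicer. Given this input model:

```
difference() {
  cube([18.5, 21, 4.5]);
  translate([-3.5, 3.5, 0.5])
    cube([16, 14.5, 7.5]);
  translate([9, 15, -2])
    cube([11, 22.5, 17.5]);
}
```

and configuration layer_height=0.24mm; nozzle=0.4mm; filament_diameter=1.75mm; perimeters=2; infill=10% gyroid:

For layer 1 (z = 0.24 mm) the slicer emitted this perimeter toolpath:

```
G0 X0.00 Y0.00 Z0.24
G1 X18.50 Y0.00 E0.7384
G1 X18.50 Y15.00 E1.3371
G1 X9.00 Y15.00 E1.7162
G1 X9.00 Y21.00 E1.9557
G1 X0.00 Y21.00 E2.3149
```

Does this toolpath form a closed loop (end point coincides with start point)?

Start point (G0): (0.00, 0.00). End point (last G1): the path does not return to the start — open.

no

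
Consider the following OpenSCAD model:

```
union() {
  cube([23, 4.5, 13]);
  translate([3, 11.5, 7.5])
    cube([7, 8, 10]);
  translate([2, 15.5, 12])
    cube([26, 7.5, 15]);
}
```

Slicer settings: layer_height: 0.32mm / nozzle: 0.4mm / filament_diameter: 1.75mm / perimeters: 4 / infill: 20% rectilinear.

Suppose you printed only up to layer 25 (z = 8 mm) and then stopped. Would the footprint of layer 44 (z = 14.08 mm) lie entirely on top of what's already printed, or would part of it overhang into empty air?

part overhangs

Compare the two slices. At z = 8: the cube is present — its section is the full 23×4.5 rectangle (area 103.50 mm²); the cube at (3, 11.5) (footprint 7×8) is included at this height (area 56.00 mm²); the cube at (2, 15.5) does not reach this height (z outside [12, 27]); Combining (union): the 2 present regions are separate (no shared area or edge), so areas and boundary lengths simply add and each stays a separate island — area = 159.50 mm². At z = 14.08: the cube is absent (z outside [0, 13]); the 7×8 cube at (3, 11.5) contributes its full rectangle (area 56.00 mm²); the cube at (2, 15.5) is present — its section is the full 26×7.5 rectangle (area 195.00 mm²); Taking the union: the regions partially overlap — summed areas 251.00 mm² minus the doubly-counted overlap 28.00 mm² gives 223.00 mm² — area = 223.00 mm². Checking containment: at z = 14.08 the cross-section extends beyond the z = 8 cross-section by about 167.00 mm².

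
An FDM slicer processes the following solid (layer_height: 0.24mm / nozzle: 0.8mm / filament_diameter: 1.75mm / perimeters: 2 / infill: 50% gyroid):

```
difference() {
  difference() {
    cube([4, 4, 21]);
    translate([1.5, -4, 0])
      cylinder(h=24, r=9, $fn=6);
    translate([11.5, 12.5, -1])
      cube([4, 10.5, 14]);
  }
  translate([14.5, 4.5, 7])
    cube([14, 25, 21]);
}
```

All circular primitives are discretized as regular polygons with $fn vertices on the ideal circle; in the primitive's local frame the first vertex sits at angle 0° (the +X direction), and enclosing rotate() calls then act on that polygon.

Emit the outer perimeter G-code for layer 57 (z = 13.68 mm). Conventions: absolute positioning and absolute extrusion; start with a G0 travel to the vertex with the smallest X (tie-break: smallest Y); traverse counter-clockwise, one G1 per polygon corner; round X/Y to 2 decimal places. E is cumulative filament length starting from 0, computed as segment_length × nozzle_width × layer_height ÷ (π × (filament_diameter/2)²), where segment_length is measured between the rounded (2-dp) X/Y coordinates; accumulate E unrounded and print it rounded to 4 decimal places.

At z = 13.68 mm: the 4×4 cube contributes its full rectangle; the r=9 cylinder at (1.5, -4) gives a regular 6-gon of circumradius 9 (constant along its height); the cube at (11.5, 12.5) is absent (z outside [-1, 13]); Taking the first minus the rest: starting from the 4×4 cube, the r=9 cylinder at (1.5, -4) partially overlaps it — only the 15.18 mm² overlap (of its 210.44 mm²) is removed, clipping the outline — 1 connected region; the cube at (14.5, 4.5) is present — its section is the full 14×25 rectangle; Taking the first minus the rest: starting from the result so far, the 14×25 cube at (14.5, 4.5) misses the remaining region (no effect) — 1 connected region. The outline is a single polygon with 4 vertices. Extrusion per mm of travel: 0.8 × 0.24 / (π × 0.875²) = 0.079824. Accumulating E over each segment gives final E = 0.6721.

G0 X0.00 Y3.79 Z13.68
G1 X4.00 Y3.79 E0.3193
G1 X4.00 Y4.00 E0.3361
G1 X0.00 Y4.00 E0.6554
G1 X0.00 Y3.79 E0.6721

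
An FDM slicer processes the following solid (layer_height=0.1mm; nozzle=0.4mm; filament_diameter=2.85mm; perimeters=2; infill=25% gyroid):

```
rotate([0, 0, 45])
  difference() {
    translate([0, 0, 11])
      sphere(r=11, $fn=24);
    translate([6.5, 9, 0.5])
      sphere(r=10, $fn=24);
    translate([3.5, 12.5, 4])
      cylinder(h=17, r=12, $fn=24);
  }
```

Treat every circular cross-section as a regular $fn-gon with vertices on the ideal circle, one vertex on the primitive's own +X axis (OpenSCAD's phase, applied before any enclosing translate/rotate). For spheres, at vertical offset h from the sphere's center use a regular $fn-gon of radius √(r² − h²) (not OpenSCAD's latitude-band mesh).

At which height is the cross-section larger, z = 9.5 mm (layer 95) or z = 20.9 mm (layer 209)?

Layer 95 (z = 9.5): the sphere: section is a regular 24-gon, circumradius = √(r²−h²) = √(11²−1.5²) = 10.897 (area = (24/2)·10.897²·sin(360°/24) = 368.82 mm²); the r=10 sphere at (6.5, 9) contributes a regular 24-gon of circumradius √(10²−9²) = 4.359 (area = (24/2)·4.359²·sin(360°/24) = 59.01 mm²); the cylinder at (3.5, 12.5): section is a regular 24-gon, circumradius r=12 (area = (24/2)·12.000²·sin(360°/24) = 447.24 mm²); After the difference (first − rest): starting from the r=11 sphere (368.82 mm²), the r=10 sphere at (6.5, 9) partially overlaps it — only the 24.74 mm² overlap (of its 59.01 mm²) is removed, clipping the outline; the r=12 cylinder at (3.5, 12.5) partially overlaps it — only the 103.43 mm² overlap (of its 447.24 mm²) is removed, clipping the outline — area = 240.65 mm²; (whole slice rotated 45° about Z — lengths, areas and connectivity unchanged). So its area = 240.65 mm². Layer 209 (z = 20.9): the r=11 sphere contributes a regular 24-gon of circumradius √(11²−9.9²) = 4.795 (area = (24/2)·4.795²·sin(360°/24) = 71.40 mm²); the sphere at (6.5, 9) is absent (|z−center|=20.400 > r=10); the r=12 cylinder at (3.5, 12.5) contributes a regular 24-gon of circumradius 12 (area = (24/2)·12.000²·sin(360°/24) = 447.24 mm²); Subtracting the remaining from the first: starting from the r=11 sphere (71.40 mm²), the r=12 cylinder at (3.5, 12.5) partially overlaps it — only the 23.15 mm² overlap (of its 447.24 mm²) is removed, clipping the outline — area = 48.26 mm²; (rotated 45° about Z; rotation is an isometry so areas/perimeters/island counts are preserved). So its area = 48.26 mm². Layer 95 is larger (240.65 vs 48.26 mm²).

layer 95 (z = 9.5 mm)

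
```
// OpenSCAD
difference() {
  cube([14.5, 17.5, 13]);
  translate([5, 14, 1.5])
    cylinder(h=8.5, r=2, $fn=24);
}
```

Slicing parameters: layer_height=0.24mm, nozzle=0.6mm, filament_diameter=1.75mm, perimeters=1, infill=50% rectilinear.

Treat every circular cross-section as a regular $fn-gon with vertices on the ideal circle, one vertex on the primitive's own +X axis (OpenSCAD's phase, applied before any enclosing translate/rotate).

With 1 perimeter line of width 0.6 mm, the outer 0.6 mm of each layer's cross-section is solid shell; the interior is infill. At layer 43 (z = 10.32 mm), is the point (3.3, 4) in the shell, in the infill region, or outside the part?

infill

At z = 10.32 mm: the cube (footprint 14.5×17.5) is included at this height; the cylinder at (5, 14) does not reach this height (z outside [1.5, 10]); Subtracting the remaining from the first: none of the subtracted shapes is present at this height, so the 14.5×17.5 cube is unchanged — 1 connected region. Overall, the cross-section is a single solid region. The nearest boundary edge runs (0.00, 17.50)→(0.00, 0.00); distance from the point to it = 3.30 mm. The point is inside the cross-section and 3.30 mm from the nearest boundary — more than the 0.6 mm shell width (1 × 0.6), so it's in the infill interior.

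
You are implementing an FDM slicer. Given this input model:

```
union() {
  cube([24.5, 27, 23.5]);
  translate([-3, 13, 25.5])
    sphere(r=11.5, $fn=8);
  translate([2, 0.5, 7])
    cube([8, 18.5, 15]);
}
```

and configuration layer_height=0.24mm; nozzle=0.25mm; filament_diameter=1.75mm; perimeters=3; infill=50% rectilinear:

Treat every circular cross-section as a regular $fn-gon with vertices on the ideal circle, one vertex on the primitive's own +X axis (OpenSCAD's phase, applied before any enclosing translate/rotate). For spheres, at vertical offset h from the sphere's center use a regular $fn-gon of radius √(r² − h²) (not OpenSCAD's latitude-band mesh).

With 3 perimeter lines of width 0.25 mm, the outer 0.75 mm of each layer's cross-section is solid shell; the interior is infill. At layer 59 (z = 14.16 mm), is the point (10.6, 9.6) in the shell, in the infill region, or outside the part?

At z = 14.16 mm: the cube is present — its section is the full 24.5×27 rectangle; the r=11.5 sphere at (-3, 13) slices to a regular 8-gon of circumradius 1.912 (√(r²−h²) with h=11.34 from center); the cube at (2, 0.5) is present — its section is the full 8×18.5 rectangle; Combining (union): the regions partially overlap (shared area 148.00 mm²), so overlapping operands fuse into one piece — 2 connected regions. Overall, the cross-section has 2 separate islands. The nearest boundary edge runs (24.50, 0.00)→(0.00, 0.00); distance from the point to it = 9.60 mm. (Shell/infill is judged within the island containing the point — the largest one.) The point is inside the cross-section and 9.60 mm from the nearest boundary — more than the 0.75 mm shell width (3 × 0.25), so it's in the infill interior.

infill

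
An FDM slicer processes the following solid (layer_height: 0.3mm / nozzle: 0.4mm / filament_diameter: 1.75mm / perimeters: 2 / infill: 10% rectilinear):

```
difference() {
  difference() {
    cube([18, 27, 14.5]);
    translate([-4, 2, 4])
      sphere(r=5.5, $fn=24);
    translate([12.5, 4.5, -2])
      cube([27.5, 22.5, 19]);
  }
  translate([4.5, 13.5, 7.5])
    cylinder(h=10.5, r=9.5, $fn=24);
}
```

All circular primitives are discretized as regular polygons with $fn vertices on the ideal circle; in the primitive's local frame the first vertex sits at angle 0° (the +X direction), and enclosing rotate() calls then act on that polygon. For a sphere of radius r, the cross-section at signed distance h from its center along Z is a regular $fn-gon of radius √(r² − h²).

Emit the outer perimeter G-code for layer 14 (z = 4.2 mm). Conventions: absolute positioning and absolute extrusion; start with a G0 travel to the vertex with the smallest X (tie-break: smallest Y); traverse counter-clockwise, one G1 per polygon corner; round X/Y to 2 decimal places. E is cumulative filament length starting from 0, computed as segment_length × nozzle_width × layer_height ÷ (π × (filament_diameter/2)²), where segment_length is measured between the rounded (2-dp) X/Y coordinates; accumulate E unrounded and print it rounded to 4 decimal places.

G0 X0.00 Y5.74 Z4.20
G1 X0.76 Y4.75 E0.0623
G1 X1.31 Y3.42 E0.1341
G1 X1.50 Y2.00 E0.2055
G1 X1.31 Y0.58 E0.2770
G1 X1.07 Y0.00 E0.3083
G1 X18.00 Y0.00 E1.1530
G1 X18.00 Y4.50 E1.3775
G1 X12.50 Y4.50 E1.6519
G1 X12.50 Y27.00 E2.7744
G1 X0.00 Y27.00 E3.3980
G1 X0.00 Y5.74 E4.4587

At z = 4.2 mm: the cube (footprint 18×27) is included at this height; the r=5.5 sphere at (-4, 2) slices to a regular 24-gon of circumradius 5.496 (√(r²−h²) with h=0.2 from center); the cube at (12.5, 4.5) is present — its section is the full 27.5×22.5 rectangle; After the difference (first − rest): starting from the 18×27 cube, the r=5.5 sphere at (-4, 2) partially overlaps it — only the 6.43 mm² overlap (of its 93.83 mm²) is removed, clipping the outline; the 27.5×22.5 cube at (12.5, 4.5) partially overlaps it — only the 123.75 mm² overlap (of its 618.75 mm²) is removed, clipping the outline — 1 connected region; the cylinder at (4.5, 13.5) does not reach this height (z outside [7.5, 18]); Subtracting the remaining from the first: none of the subtracted shapes is present at this height, so that combined region is unchanged — 1 connected region. The outline is a single polygon with 11 vertices. Extrusion per mm of travel: 0.4 × 0.3 / (π × 0.875²) = 0.049890. Accumulating E over each segment gives final E = 4.4587.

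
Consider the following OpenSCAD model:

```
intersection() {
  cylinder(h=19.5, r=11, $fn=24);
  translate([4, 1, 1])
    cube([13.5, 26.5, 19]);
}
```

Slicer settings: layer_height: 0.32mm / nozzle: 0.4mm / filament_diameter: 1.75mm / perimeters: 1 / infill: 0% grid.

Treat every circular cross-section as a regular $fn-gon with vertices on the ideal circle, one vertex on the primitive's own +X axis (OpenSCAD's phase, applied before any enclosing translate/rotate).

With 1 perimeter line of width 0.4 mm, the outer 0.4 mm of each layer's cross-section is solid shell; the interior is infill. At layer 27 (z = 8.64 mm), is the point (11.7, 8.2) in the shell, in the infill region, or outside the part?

outside

At z = 8.64 mm: the cylinder: section is a regular 24-gon, circumradius r=11; the 13.5×26.5 cube at (4, 1) contributes its full rectangle; Taking the intersection: the 13.5×26.5 cube at (4, 1) partially overlaps the r=11 cylinder; clipping to the common part keeps 44.26 mm² — 1 connected region. Overall, the cross-section is a single solid region. The nearest boundary edge runs (7.78, 7.78)→(9.53, 5.50); distance from the point to it = 3.37 mm. The point is not inside any of the regions above, so it lies outside the cross-section (3.37 mm from the nearest boundary).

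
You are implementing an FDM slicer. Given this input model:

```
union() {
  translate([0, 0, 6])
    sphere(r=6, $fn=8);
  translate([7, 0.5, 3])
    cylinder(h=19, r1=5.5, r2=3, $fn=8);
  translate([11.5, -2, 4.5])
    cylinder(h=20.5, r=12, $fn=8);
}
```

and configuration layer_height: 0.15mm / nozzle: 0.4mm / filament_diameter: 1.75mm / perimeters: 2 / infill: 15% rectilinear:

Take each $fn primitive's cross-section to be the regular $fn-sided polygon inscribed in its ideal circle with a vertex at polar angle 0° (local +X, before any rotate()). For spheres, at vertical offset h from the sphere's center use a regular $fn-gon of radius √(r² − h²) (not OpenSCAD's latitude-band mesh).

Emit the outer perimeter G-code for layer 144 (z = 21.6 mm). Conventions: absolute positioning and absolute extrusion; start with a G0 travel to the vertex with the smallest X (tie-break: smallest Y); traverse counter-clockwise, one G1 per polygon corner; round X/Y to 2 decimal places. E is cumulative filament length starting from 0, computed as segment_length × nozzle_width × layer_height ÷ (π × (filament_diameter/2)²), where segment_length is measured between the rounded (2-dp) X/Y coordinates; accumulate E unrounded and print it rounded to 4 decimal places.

G0 X-0.50 Y-2.00 Z21.60
G1 X3.01 Y-10.49 E0.2292
G1 X11.50 Y-14.00 E0.4583
G1 X19.99 Y-10.49 E0.6875
G1 X23.50 Y-2.00 E0.9167
G1 X19.99 Y6.49 E1.1458
G1 X11.50 Y10.00 E1.3750
G1 X3.01 Y6.49 E1.6042
G1 X-0.50 Y-2.00 E1.8334

At z = 21.6 mm: the sphere does not reach this height (|z−center|=15.600 > r=6); the cone at (7, 0.5): at t=0.979 of its height the radius interpolates to r₁+(r₂−r₁)t = 3.053, giving a regular 8-gon of that circumradius; the r=12 cylinder at (11.5, -2) gives a regular 8-gon of circumradius 12 (constant along its height); Merging all regions: the cone at (7, 0.5) lies entirely inside the r=12 cylinder at (11.5, -2), so the union is just the r=12 cylinder at (11.5, -2) — 1 connected region. The outline is a single polygon with 8 vertices. Extrusion per mm of travel: 0.4 × 0.15 / (π × 0.875²) = 0.024945. Accumulating E over each segment gives final E = 1.8334.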